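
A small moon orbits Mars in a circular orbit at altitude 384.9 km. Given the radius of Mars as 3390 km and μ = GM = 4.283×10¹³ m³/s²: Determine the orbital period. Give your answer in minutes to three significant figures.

T ≈ 117 minutes

r = 3390 + 384.9 = 3774.9 km = 3.7749×10⁶ m.
Kepler's third law: T = 2π√(r³/μ) = 2π√((3.775×10⁶)³ / 4.283×10¹³).
r³/μ = 1.256×10⁶ s², so T = 2π × 1.121×10³ = 7.041×10³ s.
Converting: 7.041×10³ s ÷ 60.00 = 117.4 minutes.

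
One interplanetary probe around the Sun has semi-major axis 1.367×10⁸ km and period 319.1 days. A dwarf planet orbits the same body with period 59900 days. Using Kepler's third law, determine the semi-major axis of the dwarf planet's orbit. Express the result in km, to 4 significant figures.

a₂ ≈ 4.482×10⁹ km

Kepler's third law: a³ ∝ T², so a₂ = a₁ (T₂/T₁)^(2/3).
T₂/T₁ = 187.7, (T₂/T₁)^(2/3) = 32.78.
a₂ = 1.367×10⁸ × 32.78 = 4.482×10⁹ km.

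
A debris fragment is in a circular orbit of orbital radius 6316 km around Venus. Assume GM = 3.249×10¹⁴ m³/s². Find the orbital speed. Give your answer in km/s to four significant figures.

v ≈ 7.172 km/s

r = 6316 km = 6.316×10⁶ m.
For a circular orbit v = √(μ/r) = √(3.249×10¹⁴ / 6.316×10⁶) = √(5.144×10⁷) = 7172 m/s.
That is 7.172 km/s.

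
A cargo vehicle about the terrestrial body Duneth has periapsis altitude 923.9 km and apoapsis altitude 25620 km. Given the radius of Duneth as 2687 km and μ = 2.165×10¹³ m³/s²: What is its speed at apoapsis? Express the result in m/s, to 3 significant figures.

v ≈ 416 m/s

r_p = 2687 + 923.9 = 3610.9 km = 3.6109×10⁶ m.
r_a = 2687 + 25620 = 28307 km = 2.8307×10⁷ m.
Semi-major axis a = (r_p + r_a)/2 = 15959 km = 1.596×10⁷ m.
Vis-viva: v² = μ(2/r − 1/a) = 2.165×10¹³ × (7.065×10⁻⁸ − 6.266×10⁻⁸) = 1.731×10⁵ m²/s².
v = 416.0 m/s.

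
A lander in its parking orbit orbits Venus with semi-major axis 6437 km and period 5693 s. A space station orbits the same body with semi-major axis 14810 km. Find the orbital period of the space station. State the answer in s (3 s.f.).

T₂ ≈ 19900 s

Kepler's third law: T² ∝ a³, so T₂ = T₁ (a₂/a₁)^(3/2).
a₂/a₁ = 2.301, (a₂/a₁)^(3/2) = 3.490.
T₂ = 5693 × 3.490 = 19870 s.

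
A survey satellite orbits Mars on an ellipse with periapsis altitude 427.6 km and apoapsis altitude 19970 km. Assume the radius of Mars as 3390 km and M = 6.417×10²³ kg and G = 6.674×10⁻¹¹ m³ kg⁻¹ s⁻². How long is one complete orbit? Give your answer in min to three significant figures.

μ = GM = 6.674×10⁻¹¹ × 6.417×10²³ = 4.283×10¹³ m³/s².
r_p = 3390 + 427.6 = 3817.6 km = 3.8176×10⁶ m.
r_a = 3390 + 19970 = 23360 km = 2.3360×10⁷ m.
Semi-major axis a = (r_p + r_a)/2 = (3817.6 + 23360)/2 = 13589 km = 1.359×10⁷ m.
By Kepler's third law T = 2π√(a³/μ) = 2π × 7.654×10³ = 4.809×10⁴ s.
= 801.6 min.

T ≈ 802 min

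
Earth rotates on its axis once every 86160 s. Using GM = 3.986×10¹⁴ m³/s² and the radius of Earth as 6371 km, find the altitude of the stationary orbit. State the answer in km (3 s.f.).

h_sync ≈ 35800 km

A synchronous orbit has period T, so by Kepler's third law a = (μT²/4π²)^(1/3).
μT²/4π² = 3.986×10¹⁴ × (8.616×10⁴)² / 39.48 = 7.495×10²² m³.
a = 4.216×10⁷ m = 42163 km.
Altitude h = a − R = 42163 − 6371 = 35792 km.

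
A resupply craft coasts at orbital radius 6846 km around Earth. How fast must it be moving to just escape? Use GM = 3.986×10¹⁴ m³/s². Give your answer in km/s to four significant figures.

r = 6846 km = 6.846×10⁶ m.
Escape speed v_esc = √(2μ/r) = √(2 × 3.986×10¹⁴ / 6.846×10⁶) = √(1.164×10⁸) = 10790 m/s.
= 10.79 km/s.

v_esc ≈ 10.79 km/s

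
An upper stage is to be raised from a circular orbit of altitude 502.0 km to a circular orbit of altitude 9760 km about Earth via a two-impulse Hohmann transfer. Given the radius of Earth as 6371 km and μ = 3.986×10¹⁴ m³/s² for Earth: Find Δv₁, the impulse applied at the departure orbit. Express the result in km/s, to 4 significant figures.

Δv ≈ 1.403 km/s

r₁ = 6371 + 502.0 = 6873.0 km = 6.8730×10⁶ m.
r₂ = 6371 + 9760 = 16131 km = 1.6131×10⁷ m.
Transfer ellipse a_t = (r₁ + r₂)/2 = 1.150×10⁷ m.
At r₁: circular v_c1 = √(μ/r₁) = 7615 m/s; transfer-perigee v_p = √[μ(2/r₁ − 1/a_t)] = 9019 m/s.
Δv₁ = v_p − v_c1 = 1403 m/s.
= 1.403 km/s.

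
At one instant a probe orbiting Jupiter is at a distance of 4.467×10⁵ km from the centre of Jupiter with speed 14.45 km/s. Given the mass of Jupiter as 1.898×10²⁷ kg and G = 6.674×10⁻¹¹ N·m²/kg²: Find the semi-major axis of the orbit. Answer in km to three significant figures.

μ = GM = 6.674×10⁻¹¹ × 1.898×10²⁷ = 1.267×10¹⁷ m³/s².
r = 4.467×10⁸ m.
Vis-viva rearranged: 1/a = 2/r − v²/μ = 4.477×10⁻⁹ − 1.648×10⁻⁹ = 2.829×10⁻⁹ m⁻¹.
a = 3.535×10⁸ m = 3.5349×10⁵ km.

a ≈ 3.53×10⁵ km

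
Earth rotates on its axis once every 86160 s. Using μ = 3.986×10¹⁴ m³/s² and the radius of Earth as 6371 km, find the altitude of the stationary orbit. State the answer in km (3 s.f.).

h_sync ≈ 35800 km

A synchronous orbit has period T, so by Kepler's third law a = (μT²/4π²)^(1/3).
μT²/4π² = 3.986×10¹⁴ × (8.616×10⁴)² / 39.48 = 7.495×10²² m³.
a = 4.216×10⁷ m = 42163 km.
Altitude h = a − R = 42163 − 6371 = 35792 km.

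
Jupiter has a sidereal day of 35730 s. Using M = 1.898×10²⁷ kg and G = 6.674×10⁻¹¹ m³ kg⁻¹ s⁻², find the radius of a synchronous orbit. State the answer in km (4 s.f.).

μ = GM = 6.674×10⁻¹¹ × 1.898×10²⁷ = 1.267×10¹⁷ m³/s².
A synchronous orbit has period T, so by Kepler's third law a = (μT²/4π²)^(1/3).
μT²/4π² = 1.267×10¹⁷ × (3.573×10⁴)² / 39.48 = 4.096×10²⁴ m³.
a = 1.600×10⁸ m = 1.6000×10⁵ km.

r_sync ≈ 1.600×10⁵ km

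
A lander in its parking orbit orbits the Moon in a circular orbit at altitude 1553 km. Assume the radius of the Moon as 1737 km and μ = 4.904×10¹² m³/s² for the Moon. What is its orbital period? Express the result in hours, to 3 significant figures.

T ≈ 4.70 hours

r = 1737 + 1553 = 3290.0 km = 3.2900×10⁶ m.
Kepler's third law: T = 2π√(r³/μ) = 2π√((3.290×10⁶)³ / 4.904×10¹²).
r³/μ = 7.262×10⁶ s², so T = 2π × 2.695×10³ = 1.693×10⁴ s.
Converting: 1.693×10⁴ s ÷ 3600 = 4.703 hours.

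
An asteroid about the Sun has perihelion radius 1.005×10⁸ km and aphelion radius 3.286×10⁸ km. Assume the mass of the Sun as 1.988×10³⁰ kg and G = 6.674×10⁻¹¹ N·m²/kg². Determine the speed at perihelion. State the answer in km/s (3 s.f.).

v ≈ 45.0 km/s

μ = GM = 6.674×10⁻¹¹ × 1.988×10³⁰ = 1.327×10²⁰ m³/s².
Semi-major axis a = (r_p + r_a)/2 = 2.1455×10⁸ km = 2.146×10¹¹ m.
Vis-viva: v² = μ(2/r − 1/a) = 1.327×10²⁰ × (1.990×10⁻¹¹ − 4.661×10⁻¹²) = 2.022×10⁹ m²/s².
v = 44970 m/s = 44.97 km/s.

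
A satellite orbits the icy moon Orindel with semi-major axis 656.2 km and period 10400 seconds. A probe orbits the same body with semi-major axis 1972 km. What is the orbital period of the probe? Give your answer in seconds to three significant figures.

T₂ ≈ 54200 seconds

Kepler's third law: T² ∝ a³, so T₂ = T₁ (a₂/a₁)^(3/2).
a₂/a₁ = 3.005, (a₂/a₁)^(3/2) = 5.210.
T₂ = 10400 × 5.210 = 54180 seconds.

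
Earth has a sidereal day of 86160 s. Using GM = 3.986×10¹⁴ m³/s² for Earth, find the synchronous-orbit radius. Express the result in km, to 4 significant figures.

A synchronous orbit has period T, so by Kepler's third law a = (μT²/4π²)^(1/3).
μT²/4π² = 3.986×10¹⁴ × (8.616×10⁴)² / 39.48 = 7.495×10²² m³.
a = 4.216×10⁷ m = 42163 km.

r_sync ≈ 42160 km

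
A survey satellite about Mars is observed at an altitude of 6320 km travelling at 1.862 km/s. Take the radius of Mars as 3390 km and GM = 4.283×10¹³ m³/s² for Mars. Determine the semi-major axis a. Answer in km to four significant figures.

r = 3390 + 6320 = 9710.0 km = 9.710×10⁶ m.
Specific orbital energy ε = v²/2 − μ/r = (1862)²/2 − 4.283×10¹³/9.710×10⁶ = -2.677×10⁶ J/kg.
Since ε = −μ/(2a), a = −μ/(2ε) = 7.998×10⁶ m = 7998.4 km.

a ≈ 7998 km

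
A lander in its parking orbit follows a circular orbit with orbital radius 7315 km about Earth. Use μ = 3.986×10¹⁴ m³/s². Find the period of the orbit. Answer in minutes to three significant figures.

r = 7315 km = 7.315×10⁶ m.
Kepler's third law: T = 2π√(r³/μ) = 2π√((7.315×10⁶)³ / 3.986×10¹⁴).
r³/μ = 9.820×10⁵ s², so T = 2π × 9.910×10² = 6.226×10³ s.
Converting: 6.226×10³ s ÷ 60.00 = 103.8 minutes.

T ≈ 104 minutes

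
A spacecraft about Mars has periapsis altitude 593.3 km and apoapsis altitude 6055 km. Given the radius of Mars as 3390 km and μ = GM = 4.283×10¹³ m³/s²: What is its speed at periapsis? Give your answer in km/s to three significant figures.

r_p = 3390 + 593.3 = 3983.3 km = 3.9833×10⁶ m.
r_a = 3390 + 6055 = 9445.0 km = 9.4450×10⁶ m.
Semi-major axis a = (r_p + r_a)/2 = 6714.1 km = 6.714×10⁶ m.
Vis-viva: v² = μ(2/r − 1/a) = 4.283×10¹³ × (5.021×10⁻⁷ − 1.489×10⁻⁷) = 1.513×10⁷ m²/s².
v = 3889 m/s = 3.889 km/s.

v ≈ 3.89 km/s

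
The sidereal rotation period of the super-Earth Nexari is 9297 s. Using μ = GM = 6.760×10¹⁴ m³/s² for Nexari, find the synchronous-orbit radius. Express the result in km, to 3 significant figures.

A synchronous orbit has period T, so by Kepler's third law a = (μT²/4π²)^(1/3).
μT²/4π² = 6.760×10¹⁴ × (9.297×10³)² / 39.48 = 1.480×10²¹ m³.
a = 1.140×10⁷ m = 11396 km.

r_sync ≈ 11400 km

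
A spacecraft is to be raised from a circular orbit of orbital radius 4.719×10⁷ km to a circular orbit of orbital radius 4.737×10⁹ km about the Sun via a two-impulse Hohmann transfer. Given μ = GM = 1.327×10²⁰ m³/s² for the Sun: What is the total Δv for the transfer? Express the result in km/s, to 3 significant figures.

r₁ = 4.719×10⁷ km = 4.719×10¹⁰ m.
r₂ = 4.737×10⁹ km = 4.737×10¹² m.
Transfer ellipse a_t = (r₁ + r₂)/2 = 2.392×10¹² m.
At r₁: circular v_c1 = √(μ/r₁) = 53030 m/s; transfer-perihelion v_p = √[μ(2/r₁ − 1/a_t)] = 74620 m/s.
Δv₁ = v_p − v_c1 = 21590 m/s.
At r₂: circular v_c2 = √(μ/r₂) = 5293 m/s; transfer-aphelion v_a = √[μ(2/r₂ − 1/a_t)] = 743.4 m/s.
Δv₂ = v_c2 − v_a = 4549 m/s.
Total Δv = Δv₁ + Δv₂ = 26140 m/s = 26.14 km/s.

Δv_total ≈ 26.1 km/s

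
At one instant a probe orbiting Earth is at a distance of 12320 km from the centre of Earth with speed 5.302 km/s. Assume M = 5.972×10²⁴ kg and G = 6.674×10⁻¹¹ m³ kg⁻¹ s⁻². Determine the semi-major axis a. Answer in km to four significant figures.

a ≈ 10890 km

μ = GM = 6.674×10⁻¹¹ × 5.972×10²⁴ = 3.986×10¹⁴ m³/s².
r = 1.232×10⁷ m.
Specific orbital energy ε = v²/2 − μ/r = (5302)²/2 − 3.986×10¹⁴/1.232×10⁷ = -1.830×10⁷ J/kg.
Since ε = −μ/(2a), a = −μ/(2ε) = 1.089×10⁷ m = 10892 km.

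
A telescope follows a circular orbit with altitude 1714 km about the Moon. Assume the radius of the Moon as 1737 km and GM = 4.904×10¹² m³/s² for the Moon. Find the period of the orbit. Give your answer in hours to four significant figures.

T ≈ 5.053 hours

r = 1737 + 1714 = 3451.0 km = 3.4510×10⁶ m.
Kepler's third law: T = 2π√(r³/μ) = 2π√((3.451×10⁶)³ / 4.904×10¹²).
r³/μ = 8.381×10⁶ s², so T = 2π × 2.895×10³ = 1.819×10⁴ s.
Converting: 1.819×10⁴ s ÷ 3600 = 5.053 hours.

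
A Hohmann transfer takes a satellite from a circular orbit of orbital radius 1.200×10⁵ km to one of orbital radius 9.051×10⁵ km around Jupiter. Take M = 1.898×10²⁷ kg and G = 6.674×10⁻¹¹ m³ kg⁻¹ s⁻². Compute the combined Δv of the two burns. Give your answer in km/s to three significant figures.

Δv_total ≈ 16.8 km/s

μ = GM = 6.674×10⁻¹¹ × 1.898×10²⁷ = 1.267×10¹⁷ m³/s².
r₁ = 1.200×10⁵ km = 1.200×10⁸ m.
r₂ = 9.051×10⁵ km = 9.051×10⁸ m.
Transfer ellipse a_t = (r₁ + r₂)/2 = 5.126×10⁸ m.
At r₁: circular v_c1 = √(μ/r₁) = 32490 m/s; transfer-perijove v_p = √[μ(2/r₁ − 1/a_t)] = 43170 m/s.
Δv₁ = v_p − v_c1 = 10680 m/s.
At r₂: circular v_c2 = √(μ/r₂) = 11830 m/s; transfer-apojove v_a = √[μ(2/r₂ − 1/a_t)] = 5724 m/s.
Δv₂ = v_c2 − v_a = 6106 m/s.
Total Δv = Δv₁ + Δv₂ = 16790 m/s = 16.79 km/s.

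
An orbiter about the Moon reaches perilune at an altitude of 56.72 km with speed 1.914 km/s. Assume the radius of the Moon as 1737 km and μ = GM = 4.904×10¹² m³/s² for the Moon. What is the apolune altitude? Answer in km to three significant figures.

r_p = 1737 + 56.72 = 1793.7 km = 1.794×10⁶ m.
Specific energy ε = v²/2 − μ/r = -9.023×10⁵ J/kg, so a = −μ/(2ε) = 2.718×10⁶ m.
The apsides satisfy r_p + r_a = 2a, so the apolune radius is 2a − r_p = 3.641×10⁶ m = 3641.4 km.
Apolune altitude = 3641.4 − 1737 = 1904.4 km.

apolune altitude ≈ 1900 km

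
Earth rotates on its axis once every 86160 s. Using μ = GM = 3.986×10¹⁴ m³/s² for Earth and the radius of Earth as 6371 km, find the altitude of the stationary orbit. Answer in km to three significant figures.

h_sync ≈ 35800 km

A synchronous orbit has period T, so by Kepler's third law a = (μT²/4π²)^(1/3).
μT²/4π² = 3.986×10¹⁴ × (8.616×10⁴)² / 39.48 = 7.495×10²² m³.
a = 4.216×10⁷ m = 42163 km.
Altitude h = a − R = 42163 − 6371 = 35792 km.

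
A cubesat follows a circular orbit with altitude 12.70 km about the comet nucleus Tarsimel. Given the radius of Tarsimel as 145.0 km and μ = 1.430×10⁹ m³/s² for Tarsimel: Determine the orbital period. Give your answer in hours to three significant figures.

T ≈ 2.89 hours

r = 145.0 + 12.70 = 157.70 km = 1.5770×10⁵ m.
Kepler's third law: T = 2π√(r³/μ) = 2π√((1.577×10⁵)³ / 1.430×10⁹).
r³/μ = 2.743×10⁶ s², so T = 2π × 1.656×10³ = 1.041×10⁴ s.
Converting: 1.041×10⁴ s ÷ 3600 = 2.890 hours.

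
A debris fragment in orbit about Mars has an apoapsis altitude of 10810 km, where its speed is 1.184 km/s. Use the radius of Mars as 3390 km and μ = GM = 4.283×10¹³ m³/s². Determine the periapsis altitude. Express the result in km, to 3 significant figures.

r_a = 3390 + 10810 = 14200 km = 1.420×10⁷ m.
Specific energy ε = v²/2 − μ/r = -2.315×10⁶ J/kg, so a = −μ/(2ε) = 9.249×10⁶ m.
The apsides satisfy r_p + r_a = 2a, so the periapsis radius is 2a − r_a = 4.299×10⁶ m = 4298.9 km.
Periapsis altitude = 4298.9 − 3390 = 908.93 km.

periapsis altitude ≈ 909 km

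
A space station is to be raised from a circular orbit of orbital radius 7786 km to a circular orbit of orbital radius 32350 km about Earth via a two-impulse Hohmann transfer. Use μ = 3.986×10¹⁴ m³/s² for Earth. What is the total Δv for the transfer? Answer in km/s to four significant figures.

r₁ = 7786 km = 7.786×10⁶ m.
r₂ = 32350 km = 3.235×10⁷ m.
Transfer ellipse a_t = (r₁ + r₂)/2 = 2.007×10⁷ m.
At r₁: circular v_c1 = √(μ/r₁) = 7155 m/s; transfer-perigee v_p = √[μ(2/r₁ − 1/a_t)] = 9084 m/s.
Δv₁ = v_p − v_c1 = 1929 m/s.
At r₂: circular v_c2 = √(μ/r₂) = 3510 m/s; transfer-apogee v_a = √[μ(2/r₂ − 1/a_t)] = 2186 m/s.
Δv₂ = v_c2 − v_a = 1324 m/s.
Total Δv = Δv₁ + Δv₂ = 3253 m/s = 3.253 km/s.

Δv_total ≈ 3.253 km/s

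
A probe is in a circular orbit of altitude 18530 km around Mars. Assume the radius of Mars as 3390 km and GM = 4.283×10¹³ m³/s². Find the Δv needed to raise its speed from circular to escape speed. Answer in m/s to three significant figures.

Δv ≈ 579 m/s

r = 3390 + 18530 = 21920 km = 2.1920×10⁷ m.
Circular speed v_c = √(μ/r) = 1398 m/s.
Escape speed v_esc = √(2μ/r) = √2 × v_c = 1977 m/s.
Δv = v_esc − v_c = 579.0 m/s.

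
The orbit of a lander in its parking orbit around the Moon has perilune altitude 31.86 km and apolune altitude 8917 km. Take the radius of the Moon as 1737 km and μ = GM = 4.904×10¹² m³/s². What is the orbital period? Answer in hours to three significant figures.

r_p = 1737 + 31.86 = 1768.9 km = 1.7689×10⁶ m.
r_a = 1737 + 8917 = 10654 km = 1.0654×10⁷ m.
Semi-major axis a = (r_p + r_a)/2 = (1768.9 + 10654)/2 = 6211.4 km = 6.211×10⁶ m.
By Kepler's third law T = 2π√(a³/μ) = 2π × 6.991×10³ = 4.392×10⁴ s.
= 12.20 hours.

T ≈ 12.2 hours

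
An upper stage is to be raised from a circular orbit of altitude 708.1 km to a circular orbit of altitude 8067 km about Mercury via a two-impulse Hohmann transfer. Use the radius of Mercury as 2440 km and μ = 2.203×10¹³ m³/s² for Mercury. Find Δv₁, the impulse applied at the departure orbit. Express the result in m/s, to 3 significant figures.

Δv ≈ 636 m/s

r₁ = 2440 + 708.1 = 3148.1 km = 3.1481×10⁶ m.
r₂ = 2440 + 8067 = 10507 km = 1.0507×10⁷ m.
Transfer ellipse a_t = (r₁ + r₂)/2 = 6.828×10⁶ m.
At r₁: circular v_c1 = √(μ/r₁) = 2645 m/s; transfer-periherm v_p = √[μ(2/r₁ − 1/a_t)] = 3282 m/s.
Δv₁ = v_p − v_c1 = 636.3 m/s.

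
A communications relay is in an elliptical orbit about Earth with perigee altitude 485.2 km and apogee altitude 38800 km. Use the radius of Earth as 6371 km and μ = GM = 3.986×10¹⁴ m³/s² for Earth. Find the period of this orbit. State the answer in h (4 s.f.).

r_p = 6371 + 485.2 = 6856.2 km = 6.8562×10⁶ m.
r_a = 6371 + 38800 = 45171 km = 4.5171×10⁷ m.
Semi-major axis a = (r_p + r_a)/2 = (6856.2 + 45171)/2 = 26014 km = 2.601×10⁷ m.
By Kepler's third law T = 2π√(a³/μ) = 2π × 6.646×10³ = 4.176×10⁴ s.
= 11.60 h.

T ≈ 11.60 h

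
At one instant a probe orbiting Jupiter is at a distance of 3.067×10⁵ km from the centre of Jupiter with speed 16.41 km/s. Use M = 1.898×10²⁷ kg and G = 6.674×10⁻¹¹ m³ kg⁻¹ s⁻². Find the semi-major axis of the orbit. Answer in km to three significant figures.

μ = GM = 6.674×10⁻¹¹ × 1.898×10²⁷ = 1.267×10¹⁷ m³/s².
r = 3.067×10⁸ m.
Vis-viva rearranged: 1/a = 2/r − v²/μ = 6.521×10⁻⁹ − 2.126×10⁻⁹ = 4.395×10⁻⁹ m⁻¹.
a = 2.275×10⁸ m = 2.2752×10⁵ km.

a ≈ 2.28×10⁵ km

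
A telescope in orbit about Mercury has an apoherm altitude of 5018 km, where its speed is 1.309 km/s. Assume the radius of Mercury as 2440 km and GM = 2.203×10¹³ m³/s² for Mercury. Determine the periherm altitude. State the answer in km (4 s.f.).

r_a = 2440 + 5018 = 7458.0 km = 7.458×10⁶ m.
Specific energy ε = v²/2 − μ/r = -2.097×10⁶ J/kg, so a = −μ/(2ε) = 5.252×10⁶ m.
The apsides satisfy r_p + r_a = 2a, so the periherm radius is 2a − r_a = 3.047×10⁶ m = 3046.8 km.
Periherm altitude = 3046.8 − 2440 = 606.81 km.

periherm altitude ≈ 606.8 km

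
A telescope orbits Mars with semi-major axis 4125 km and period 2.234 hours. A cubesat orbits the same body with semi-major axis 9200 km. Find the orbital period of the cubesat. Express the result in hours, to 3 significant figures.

Kepler's third law: T² ∝ a³, so T₂ = T₁ (a₂/a₁)^(3/2).
a₂/a₁ = 2.230, (a₂/a₁)^(3/2) = 3.331.
T₂ = 2.234 × 3.331 = 7.441 hours.

T₂ ≈ 7.44 hours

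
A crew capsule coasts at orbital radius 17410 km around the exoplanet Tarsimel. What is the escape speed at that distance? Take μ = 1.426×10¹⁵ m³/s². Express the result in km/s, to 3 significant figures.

v_esc ≈ 12.8 km/s

r = 17410 km = 1.741×10⁷ m.
Escape speed v_esc = √(2μ/r) = √(2 × 1.426×10¹⁵ / 1.741×10⁷) = √(1.638×10⁸) = 12800 m/s.
= 12.80 km/s.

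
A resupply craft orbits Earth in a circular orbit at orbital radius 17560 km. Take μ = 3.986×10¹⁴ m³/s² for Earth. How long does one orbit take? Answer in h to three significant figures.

r = 17560 km = 1.756×10⁷ m.
Kepler's third law: T = 2π√(r³/μ) = 2π√((1.756×10⁷)³ / 3.986×10¹⁴).
r³/μ = 1.358×10⁷ s², so T = 2π × 3.686×10³ = 2.316×10⁴ s.
Converting: 2.316×10⁴ s ÷ 3600 = 6.433 h.

T ≈ 6.43 h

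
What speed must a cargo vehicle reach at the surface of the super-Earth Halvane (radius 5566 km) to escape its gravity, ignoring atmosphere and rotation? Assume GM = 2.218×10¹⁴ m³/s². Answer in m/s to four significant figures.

v_esc ≈ 8927 m/s

r = R = 5.566×10⁶ m.
Escape speed v_esc = √(2μ/r) = √(2 × 2.218×10¹⁴ / 5.566×10⁶) = √(7.970×10⁷) = 8927 m/s.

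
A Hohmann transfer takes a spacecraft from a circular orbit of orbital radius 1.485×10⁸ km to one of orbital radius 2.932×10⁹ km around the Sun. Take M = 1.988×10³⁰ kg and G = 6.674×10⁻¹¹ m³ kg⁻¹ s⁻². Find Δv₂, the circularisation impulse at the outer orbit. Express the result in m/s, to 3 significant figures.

Δv ≈ 4640 m/s

μ = GM = 6.674×10⁻¹¹ × 1.988×10³⁰ = 1.327×10²⁰ m³/s².
r₁ = 1.485×10⁸ km = 1.485×10¹¹ m.
r₂ = 2.932×10⁹ km = 2.932×10¹² m.
Transfer ellipse a_t = (r₁ + r₂)/2 = 1.540×10¹² m.
At r₁: circular v_c1 = √(μ/r₁) = 29890 m/s; transfer-perihelion v_p = √[μ(2/r₁ − 1/a_t)] = 41240 m/s.
At r₂: circular v_c2 = √(μ/r₂) = 6727 m/s; transfer-aphelion v_a = √[μ(2/r₂ − 1/a_t)] = 2089 m/s.
Δv₂ = v_c2 − v_a = 4638 m/s.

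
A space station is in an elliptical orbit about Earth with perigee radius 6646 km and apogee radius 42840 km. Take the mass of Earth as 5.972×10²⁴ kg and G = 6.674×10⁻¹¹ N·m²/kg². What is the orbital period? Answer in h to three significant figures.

T ≈ 10.8 h

μ = GM = 6.674×10⁻¹¹ × 5.972×10²⁴ = 3.986×10¹⁴ m³/s².
Semi-major axis a = (r_p + r_a)/2 = (6646.0 + 42840)/2 = 24743 km = 2.474×10⁷ m.
By Kepler's third law T = 2π√(a³/μ) = 2π × 6.165×10³ = 3.874×10⁴ s.
= 10.76 h.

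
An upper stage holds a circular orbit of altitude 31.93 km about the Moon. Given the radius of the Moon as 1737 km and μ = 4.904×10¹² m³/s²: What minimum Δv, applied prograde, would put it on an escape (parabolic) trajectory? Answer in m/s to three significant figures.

r = 1737 + 31.93 = 1768.9 km = 1.7689×10⁶ m.
Circular speed v_c = √(μ/r) = 1665 m/s.
Escape speed v_esc = √(2μ/r) = √2 × v_c = 2355 m/s.
Δv = v_esc − v_c = 689.7 m/s.

Δv ≈ 690 m/s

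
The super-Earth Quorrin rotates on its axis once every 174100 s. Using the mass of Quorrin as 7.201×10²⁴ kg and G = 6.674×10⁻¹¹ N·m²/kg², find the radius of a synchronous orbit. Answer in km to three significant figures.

r_sync ≈ 71700 km

μ = GM = 6.674×10⁻¹¹ × 7.201×10²⁴ = 4.806×10¹⁴ m³/s².
A synchronous orbit has period T, so by Kepler's third law a = (μT²/4π²)^(1/3).
μT²/4π² = 4.806×10¹⁴ × (1.741×10⁵)² / 39.48 = 3.690×10²³ m³.
a = 7.173×10⁷ m = 71725 km.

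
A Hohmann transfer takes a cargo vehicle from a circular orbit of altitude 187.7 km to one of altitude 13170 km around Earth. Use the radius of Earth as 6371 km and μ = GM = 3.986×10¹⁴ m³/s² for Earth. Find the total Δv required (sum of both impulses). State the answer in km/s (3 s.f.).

Δv_total ≈ 3.06 km/s

r₁ = 6371 + 187.7 = 6558.7 km = 6.5587×10⁶ m.
r₂ = 6371 + 13170 = 19541 km = 1.9541×10⁷ m.
Transfer ellipse a_t = (r₁ + r₂)/2 = 1.305×10⁷ m.
At r₁: circular v_c1 = √(μ/r₁) = 7796 m/s; transfer-perigee v_p = √[μ(2/r₁ − 1/a_t)] = 9540 m/s.
Δv₁ = v_p − v_c1 = 1744 m/s.
At r₂: circular v_c2 = √(μ/r₂) = 4516 m/s; transfer-apogee v_a = √[μ(2/r₂ − 1/a_t)] = 3202 m/s.
Δv₂ = v_c2 − v_a = 1315 m/s.
Total Δv = Δv₁ + Δv₂ = 3058 m/s = 3.058 km/s.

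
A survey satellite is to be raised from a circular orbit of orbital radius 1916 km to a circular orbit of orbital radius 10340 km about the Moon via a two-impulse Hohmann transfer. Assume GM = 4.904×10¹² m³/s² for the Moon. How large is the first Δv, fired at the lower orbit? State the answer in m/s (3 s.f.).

r₁ = 1916 km = 1.916×10⁶ m.
r₂ = 10340 km = 1.034×10⁷ m.
Transfer ellipse a_t = (r₁ + r₂)/2 = 6.128×10⁶ m.
At r₁: circular v_c1 = √(μ/r₁) = 1600 m/s; transfer-perilune v_p = √[μ(2/r₁ − 1/a_t)] = 2078 m/s.
Δv₁ = v_p − v_c1 = 478.3 m/s.

Δv ≈ 478 m/s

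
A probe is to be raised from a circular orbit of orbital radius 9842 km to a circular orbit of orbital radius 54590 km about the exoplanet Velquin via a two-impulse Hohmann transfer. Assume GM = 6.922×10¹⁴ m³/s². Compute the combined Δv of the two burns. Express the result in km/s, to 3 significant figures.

r₁ = 9842 km = 9.842×10⁶ m.
r₂ = 54590 km = 5.459×10⁷ m.
Transfer ellipse a_t = (r₁ + r₂)/2 = 3.222×10⁷ m.
At r₁: circular v_c1 = √(μ/r₁) = 8386 m/s; transfer-periapsis v_p = √[μ(2/r₁ − 1/a_t)] = 10920 m/s.
Δv₁ = v_p − v_c1 = 2530 m/s.
At r₂: circular v_c2 = √(μ/r₂) = 3561 m/s; transfer-apoapsis v_a = √[μ(2/r₂ − 1/a_t)] = 1968 m/s.
Δv₂ = v_c2 − v_a = 1593 m/s.
Total Δv = Δv₁ + Δv₂ = 4123 m/s = 4.123 km/s.

Δv_total ≈ 4.12 km/s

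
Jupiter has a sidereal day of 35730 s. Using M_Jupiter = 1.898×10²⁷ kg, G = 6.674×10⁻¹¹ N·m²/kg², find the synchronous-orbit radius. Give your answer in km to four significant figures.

μ = GM = 6.674×10⁻¹¹ × 1.898×10²⁷ = 1.267×10¹⁷ m³/s².
A synchronous orbit has period T, so by Kepler's third law a = (μT²/4π²)^(1/3).
μT²/4π² = 1.267×10¹⁷ × (3.573×10⁴)² / 39.48 = 4.096×10²⁴ m³.
a = 1.600×10⁸ m = 1.6000×10⁵ km.

r_sync ≈ 1.600×10⁵ km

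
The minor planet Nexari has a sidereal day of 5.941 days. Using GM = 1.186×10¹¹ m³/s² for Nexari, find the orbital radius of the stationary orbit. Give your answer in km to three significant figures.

T = 5.941 days = 5.133×10⁵ s.
A synchronous orbit has period T, so by Kepler's third law a = (μT²/4π²)^(1/3).
μT²/4π² = 1.186×10¹¹ × (5.133×10⁵)² / 39.48 = 7.915×10²⁰ m³.
a = 9.250×10⁶ m = 9250.3 km.

r_sync ≈ 9250 km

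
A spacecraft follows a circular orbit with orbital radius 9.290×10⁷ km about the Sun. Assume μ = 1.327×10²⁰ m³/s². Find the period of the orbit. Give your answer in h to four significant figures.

T ≈ 4290 h

r = 9.290×10⁷ km = 9.290×10¹⁰ m.
Kepler's third law: T = 2π√(r³/μ) = 2π√((9.290×10¹⁰)³ / 1.327×10²⁰).
r³/μ = 6.042×10¹² s², so T = 2π × 2.458×10⁶ = 1.544×10⁷ s.
Converting: 1.544×10⁷ s ÷ 3600 = 4290 h.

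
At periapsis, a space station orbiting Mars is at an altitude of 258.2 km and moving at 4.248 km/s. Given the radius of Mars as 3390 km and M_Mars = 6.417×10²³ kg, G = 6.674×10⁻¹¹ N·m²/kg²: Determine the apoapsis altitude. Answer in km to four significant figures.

apoapsis altitude ≈ 8727 km

μ = GM = 6.674×10⁻¹¹ × 6.417×10²³ = 4.283×10¹³ m³/s².
r_p = 3390 + 258.2 = 3648.2 km = 3.648×10⁶ m.
Specific energy ε = v²/2 − μ/r = -2.716×10⁶ J/kg, so a = −μ/(2ε) = 7.883×10⁶ m.
The apsides satisfy r_p + r_a = 2a, so the apoapsis radius is 2a − r_p = 1.212×10⁷ m = 12117 km.
Apoapsis altitude = 12117 − 3390 = 8727.5 km.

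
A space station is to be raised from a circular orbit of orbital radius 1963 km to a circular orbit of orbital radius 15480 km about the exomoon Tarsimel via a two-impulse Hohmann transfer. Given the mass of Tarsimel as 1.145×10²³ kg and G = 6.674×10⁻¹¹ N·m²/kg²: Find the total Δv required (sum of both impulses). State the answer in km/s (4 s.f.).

μ = GM = 6.674×10⁻¹¹ × 1.145×10²³ = 7.642×10¹² m³/s².
r₁ = 1963 km = 1.963×10⁶ m.
r₂ = 15480 km = 1.548×10⁷ m.
Transfer ellipse a_t = (r₁ + r₂)/2 = 8.722×10⁶ m.
At r₁: circular v_c1 = √(μ/r₁) = 1973 m/s; transfer-periapsis v_p = √[μ(2/r₁ − 1/a_t)] = 2629 m/s.
Δv₁ = v_p − v_c1 = 655.6 m/s.
At r₂: circular v_c2 = √(μ/r₂) = 702.6 m/s; transfer-apoapsis v_a = √[μ(2/r₂ − 1/a_t)] = 333.3 m/s.
Δv₂ = v_c2 − v_a = 369.3 m/s.
Total Δv = Δv₁ + Δv₂ = 1025 m/s = 1.025 km/s.

Δv_total ≈ 1.025 km/s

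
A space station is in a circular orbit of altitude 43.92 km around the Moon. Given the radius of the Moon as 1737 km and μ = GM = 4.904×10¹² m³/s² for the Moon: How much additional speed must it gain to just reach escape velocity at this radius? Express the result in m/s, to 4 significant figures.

r = 1737 + 43.92 = 1780.9 km = 1.7809×10⁶ m.
Circular speed v_c = √(μ/r) = 1659 m/s.
Escape speed v_esc = √(2μ/r) = √2 × v_c = 2347 m/s.
Δv = v_esc − v_c = 687.3 m/s.

Δv ≈ 687.3 m/s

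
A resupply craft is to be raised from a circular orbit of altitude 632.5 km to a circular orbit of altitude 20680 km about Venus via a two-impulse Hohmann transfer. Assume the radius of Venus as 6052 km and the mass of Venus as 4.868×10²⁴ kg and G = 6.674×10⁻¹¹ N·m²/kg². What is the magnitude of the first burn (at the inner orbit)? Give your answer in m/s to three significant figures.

μ = GM = 6.674×10⁻¹¹ × 4.868×10²⁴ = 3.249×10¹⁴ m³/s².
r₁ = 6052 + 632.5 = 6684.5 km = 6.6845×10⁶ m.
r₂ = 6052 + 20680 = 26732 km = 2.6732×10⁷ m.
Transfer ellipse a_t = (r₁ + r₂)/2 = 1.671×10⁷ m.
At r₁: circular v_c1 = √(μ/r₁) = 6972 m/s; transfer-periapsis v_p = √[μ(2/r₁ − 1/a_t)] = 8818 m/s.
Δv₁ = v_p − v_c1 = 1847 m/s.

Δv ≈ 1850 m/s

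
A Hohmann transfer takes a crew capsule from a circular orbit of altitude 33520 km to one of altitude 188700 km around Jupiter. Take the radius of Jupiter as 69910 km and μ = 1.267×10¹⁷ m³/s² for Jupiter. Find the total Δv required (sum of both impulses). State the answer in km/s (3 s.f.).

Δv_total ≈ 12.2 km/s

r₁ = 69910 + 33520 = 103430 km = 1.0343×10⁸ m.
r₂ = 69910 + 188700 = 258610 km = 2.5861×10⁸ m.
Transfer ellipse a_t = (r₁ + r₂)/2 = 1.810×10⁸ m.
At r₁: circular v_c1 = √(μ/r₁) = 35000 m/s; transfer-perijove v_p = √[μ(2/r₁ − 1/a_t)] = 41830 m/s.
Δv₁ = v_p − v_c1 = 6834 m/s.
At r₂: circular v_c2 = √(μ/r₂) = 22130 m/s; transfer-apojove v_a = √[μ(2/r₂ − 1/a_t)] = 16730 m/s.
Δv₂ = v_c2 − v_a = 5403 m/s.
Total Δv = Δv₁ + Δv₂ = 12240 m/s = 12.24 km/s.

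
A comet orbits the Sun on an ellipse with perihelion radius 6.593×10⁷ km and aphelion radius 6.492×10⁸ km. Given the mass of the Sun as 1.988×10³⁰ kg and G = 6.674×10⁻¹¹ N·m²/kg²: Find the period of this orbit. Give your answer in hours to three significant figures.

T ≈ 32400 hours

μ = GM = 6.674×10⁻¹¹ × 1.988×10³⁰ = 1.327×10²⁰ m³/s².
Semi-major axis a = (r_p + r_a)/2 = (6.5930×10⁷ + 6.4920×10⁸)/2 = 3.5756×10⁸ km = 3.576×10¹¹ m.
By Kepler's third law T = 2π√(a³/μ) = 2π × 1.856×10⁷ = 1.166×10⁸ s.
= 32400 hours.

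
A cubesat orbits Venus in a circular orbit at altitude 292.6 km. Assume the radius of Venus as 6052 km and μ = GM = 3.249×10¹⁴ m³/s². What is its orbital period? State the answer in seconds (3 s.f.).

T ≈ 5570 seconds

r = 6052 + 292.6 = 6344.6 km = 6.3446×10⁶ m.
Kepler's third law: T = 2π√(r³/μ) = 2π√((6.345×10⁶)³ / 3.249×10¹⁴).
r³/μ = 7.861×10⁵ s², so T = 2π × 8.866×10² = 5.571×10³ s.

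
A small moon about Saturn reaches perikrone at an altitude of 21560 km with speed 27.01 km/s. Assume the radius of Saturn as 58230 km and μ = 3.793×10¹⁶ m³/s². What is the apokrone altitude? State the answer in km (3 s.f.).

apokrone altitude ≈ 2.05×10⁵ km

r_p = 58230 + 21560 = 79790 km = 7.979×10⁷ m.
Specific energy ε = v²/2 − μ/r = -1.106×10⁸ J/kg, so a = −μ/(2ε) = 1.715×10⁸ m.
The apsides satisfy r_p + r_a = 2a, so the apokrone radius is 2a − r_p = 2.631×10⁸ m = 2.6315×10⁵ km.
Apokrone altitude = 2.6315×10⁵ − 58230 = 2.0492×10⁵ km.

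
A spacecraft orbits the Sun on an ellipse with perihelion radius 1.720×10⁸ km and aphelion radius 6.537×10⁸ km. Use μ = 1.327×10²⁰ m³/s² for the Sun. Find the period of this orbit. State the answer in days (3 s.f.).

T ≈ 1670 days

Semi-major axis a = (r_p + r_a)/2 = (1.7200×10⁸ + 6.5370×10⁸)/2 = 4.1285×10⁸ km = 4.128×10¹¹ m.
By Kepler's third law T = 2π√(a³/μ) = 2π × 2.303×10⁷ = 1.447×10⁸ s.
= 1675 days.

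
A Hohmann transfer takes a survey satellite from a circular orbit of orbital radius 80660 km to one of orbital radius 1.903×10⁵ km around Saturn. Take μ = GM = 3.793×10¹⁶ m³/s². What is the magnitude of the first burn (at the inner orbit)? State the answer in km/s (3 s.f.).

Δv ≈ 4.02 km/s

r₁ = 80660 km = 8.066×10⁷ m.
r₂ = 1.903×10⁵ km = 1.903×10⁸ m.
Transfer ellipse a_t = (r₁ + r₂)/2 = 1.355×10⁸ m.
At r₁: circular v_c1 = √(μ/r₁) = 21690 m/s; transfer-perikrone v_p = √[μ(2/r₁ − 1/a_t)] = 25700 m/s.
Δv₁ = v_p − v_c1 = 4016 m/s.
= 4.016 km/s.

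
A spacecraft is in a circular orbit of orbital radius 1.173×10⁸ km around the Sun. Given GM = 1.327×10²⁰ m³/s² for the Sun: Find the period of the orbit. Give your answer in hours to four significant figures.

T ≈ 6087 hours

r = 1.173×10⁸ km = 1.173×10¹¹ m.
Kepler's third law: T = 2π√(r³/μ) = 2π√((1.173×10¹¹)³ / 1.327×10²⁰).
r³/μ = 1.216×10¹³ s², so T = 2π × 3.487×10⁶ = 2.191×10⁷ s.
Converting: 2.191×10⁷ s ÷ 3600 = 6087 hours.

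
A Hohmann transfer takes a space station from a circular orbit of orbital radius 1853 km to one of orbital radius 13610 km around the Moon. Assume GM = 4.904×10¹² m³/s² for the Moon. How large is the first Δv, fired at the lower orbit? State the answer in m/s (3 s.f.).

Δv ≈ 532 m/s

r₁ = 1853 km = 1.853×10⁶ m.
r₂ = 13610 km = 1.361×10⁷ m.
Transfer ellipse a_t = (r₁ + r₂)/2 = 7.732×10⁶ m.
At r₁: circular v_c1 = √(μ/r₁) = 1627 m/s; transfer-perilune v_p = √[μ(2/r₁ − 1/a_t)] = 2158 m/s.
Δv₁ = v_p − v_c1 = 531.6 m/s.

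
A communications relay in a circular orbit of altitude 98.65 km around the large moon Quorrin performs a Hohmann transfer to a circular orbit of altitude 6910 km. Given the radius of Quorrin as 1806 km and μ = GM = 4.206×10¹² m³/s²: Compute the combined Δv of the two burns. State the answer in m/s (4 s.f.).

r₁ = 1806 + 98.65 = 1904.7 km = 1.9046×10⁶ m.
r₂ = 1806 + 6910 = 8716.0 km = 8.7160×10⁶ m.
Transfer ellipse a_t = (r₁ + r₂)/2 = 5.310×10⁶ m.
At r₁: circular v_c1 = √(μ/r₁) = 1486 m/s; transfer-periapsis v_p = √[μ(2/r₁ − 1/a_t)] = 1904 m/s.
Δv₁ = v_p − v_c1 = 417.8 m/s.
At r₂: circular v_c2 = √(μ/r₂) = 694.7 m/s; transfer-apoapsis v_a = √[μ(2/r₂ − 1/a_t)] = 416.0 m/s.
Δv₂ = v_c2 − v_a = 278.6 m/s.
Total Δv = Δv₁ + Δv₂ = 696.4 m/s.

Δv_total ≈ 696.4 m/s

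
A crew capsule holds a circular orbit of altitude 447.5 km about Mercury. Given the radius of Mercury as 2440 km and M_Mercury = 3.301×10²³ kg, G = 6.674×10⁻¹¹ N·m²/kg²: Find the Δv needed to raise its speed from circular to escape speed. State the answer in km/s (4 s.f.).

μ = GM = 6.674×10⁻¹¹ × 3.301×10²³ = 2.203×10¹³ m³/s².
r = 2440 + 447.5 = 2887.5 km = 2.8875×10⁶ m.
Circular speed v_c = √(μ/r) = 2762 m/s.
Escape speed v_esc = √(2μ/r) = √2 × v_c = 3906 m/s.
Δv = v_esc − v_c = 1144 m/s = 1.144 km/s.

Δv ≈ 1.144 km/s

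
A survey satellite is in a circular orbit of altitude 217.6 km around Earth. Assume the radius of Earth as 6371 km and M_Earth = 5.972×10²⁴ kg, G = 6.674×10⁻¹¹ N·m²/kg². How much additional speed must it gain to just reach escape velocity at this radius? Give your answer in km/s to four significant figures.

Δv ≈ 3.222 km/s

μ = GM = 6.674×10⁻¹¹ × 5.972×10²⁴ = 3.986×10¹⁴ m³/s².
r = 6371 + 217.6 = 6588.6 km = 6.5886×10⁶ m.
Circular speed v_c = √(μ/r) = 7778 m/s.
Escape speed v_esc = √(2μ/r) = √2 × v_c = 11000 m/s.
Δv = v_esc − v_c = 3222 m/s = 3.222 km/s.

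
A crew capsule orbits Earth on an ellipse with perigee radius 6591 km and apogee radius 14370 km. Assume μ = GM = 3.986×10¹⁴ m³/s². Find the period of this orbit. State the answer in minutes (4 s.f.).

T ≈ 178.0 minutes

Semi-major axis a = (r_p + r_a)/2 = (6591.0 + 14370)/2 = 10480 km = 1.048×10⁷ m.
By Kepler's third law T = 2π√(a³/μ) = 2π × 1.699×10³ = 1.068×10⁴ s.
= 178.0 minutes.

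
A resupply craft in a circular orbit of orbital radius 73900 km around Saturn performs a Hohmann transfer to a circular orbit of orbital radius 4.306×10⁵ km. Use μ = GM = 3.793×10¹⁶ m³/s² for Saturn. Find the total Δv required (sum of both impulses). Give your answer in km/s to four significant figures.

Δv_total ≈ 11.25 km/s

r₁ = 73900 km = 7.390×10⁷ m.
r₂ = 4.306×10⁵ km = 4.306×10⁸ m.
Transfer ellipse a_t = (r₁ + r₂)/2 = 2.522×10⁸ m.
At r₁: circular v_c1 = √(μ/r₁) = 22660 m/s; transfer-perikrone v_p = √[μ(2/r₁ − 1/a_t)] = 29600 m/s.
Δv₁ = v_p − v_c1 = 6945 m/s.
At r₂: circular v_c2 = √(μ/r₂) = 9385 m/s; transfer-apokrone v_a = √[μ(2/r₂ − 1/a_t)] = 5080 m/s.
Δv₂ = v_c2 − v_a = 4305 m/s.
Total Δv = Δv₁ + Δv₂ = 11250 m/s = 11.25 km/s.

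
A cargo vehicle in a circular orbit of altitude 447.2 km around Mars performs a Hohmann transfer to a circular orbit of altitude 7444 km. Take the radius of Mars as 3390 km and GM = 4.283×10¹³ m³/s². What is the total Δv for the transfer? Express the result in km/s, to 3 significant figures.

r₁ = 3390 + 447.2 = 3837.2 km = 3.8372×10⁶ m.
r₂ = 3390 + 7444 = 10834 km = 1.0834×10⁷ m.
Transfer ellipse a_t = (r₁ + r₂)/2 = 7.336×10⁶ m.
At r₁: circular v_c1 = √(μ/r₁) = 3341 m/s; transfer-periapsis v_p = √[μ(2/r₁ − 1/a_t)] = 4060 m/s.
Δv₁ = v_p − v_c1 = 719.2 m/s.
At r₂: circular v_c2 = √(μ/r₂) = 1988 m/s; transfer-apoapsis v_a = √[μ(2/r₂ − 1/a_t)] = 1438 m/s.
Δv₂ = v_c2 − v_a = 550.3 m/s.
Total Δv = Δv₁ + Δv₂ = 1269 m/s = 1.269 km/s.

Δv_total ≈ 1.27 km/s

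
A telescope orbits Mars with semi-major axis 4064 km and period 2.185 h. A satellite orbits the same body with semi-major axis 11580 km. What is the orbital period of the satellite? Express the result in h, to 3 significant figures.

Kepler's third law: T² ∝ a³, so T₂ = T₁ (a₂/a₁)^(3/2).
a₂/a₁ = 2.849, (a₂/a₁)^(3/2) = 4.810.
T₂ = 2.185 × 4.810 = 10.51 h.

T₂ ≈ 10.5 h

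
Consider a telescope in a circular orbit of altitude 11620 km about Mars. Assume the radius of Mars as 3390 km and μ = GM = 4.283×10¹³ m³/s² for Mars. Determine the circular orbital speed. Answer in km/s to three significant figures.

v ≈ 1.69 km/s

r = 3390 + 11620 = 15010 km = 1.5010×10⁷ m.
For a circular orbit v = √(μ/r) = √(4.283×10¹³ / 1.501×10⁷) = √(2.853×10⁶) = 1689 m/s.
That is 1.689 km/s.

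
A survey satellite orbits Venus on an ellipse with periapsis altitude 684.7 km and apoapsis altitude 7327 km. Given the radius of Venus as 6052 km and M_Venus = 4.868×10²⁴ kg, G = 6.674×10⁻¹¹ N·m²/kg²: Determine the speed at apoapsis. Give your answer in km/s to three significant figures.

μ = GM = 6.674×10⁻¹¹ × 4.868×10²⁴ = 3.249×10¹⁴ m³/s².
r_p = 6052 + 684.7 = 6736.7 km = 6.7367×10⁶ m.
r_a = 6052 + 7327 = 13379 km = 1.3379×10⁷ m.
Semi-major axis a = (r_p + r_a)/2 = 10058 km = 1.006×10⁷ m.
Vis-viva: v² = μ(2/r − 1/a) = 3.249×10¹⁴ × (1.495×10⁻⁷ − 9.942×10⁻⁸) = 1.627×10⁷ m²/s².
v = 4033 m/s = 4.033 km/s.

v ≈ 4.03 km/s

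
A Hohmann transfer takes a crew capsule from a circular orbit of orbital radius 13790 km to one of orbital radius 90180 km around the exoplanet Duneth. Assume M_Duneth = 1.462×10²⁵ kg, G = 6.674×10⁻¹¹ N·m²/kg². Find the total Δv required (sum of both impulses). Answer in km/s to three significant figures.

μ = GM = 6.674×10⁻¹¹ × 1.462×10²⁵ = 9.757×10¹⁴ m³/s².
r₁ = 13790 km = 1.379×10⁷ m.
r₂ = 90180 km = 9.018×10⁷ m.
Transfer ellipse a_t = (r₁ + r₂)/2 = 5.198×10⁷ m.
At r₁: circular v_c1 = √(μ/r₁) = 8412 m/s; transfer-periapsis v_p = √[μ(2/r₁ − 1/a_t)] = 11080 m/s.
Δv₁ = v_p − v_c1 = 2667 m/s.
At r₂: circular v_c2 = √(μ/r₂) = 3289 m/s; transfer-apoapsis v_a = √[μ(2/r₂ − 1/a_t)] = 1694 m/s.
Δv₂ = v_c2 − v_a = 1595 m/s.
Total Δv = Δv₁ + Δv₂ = 4262 m/s = 4.262 km/s.

Δv_total ≈ 4.26 km/s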